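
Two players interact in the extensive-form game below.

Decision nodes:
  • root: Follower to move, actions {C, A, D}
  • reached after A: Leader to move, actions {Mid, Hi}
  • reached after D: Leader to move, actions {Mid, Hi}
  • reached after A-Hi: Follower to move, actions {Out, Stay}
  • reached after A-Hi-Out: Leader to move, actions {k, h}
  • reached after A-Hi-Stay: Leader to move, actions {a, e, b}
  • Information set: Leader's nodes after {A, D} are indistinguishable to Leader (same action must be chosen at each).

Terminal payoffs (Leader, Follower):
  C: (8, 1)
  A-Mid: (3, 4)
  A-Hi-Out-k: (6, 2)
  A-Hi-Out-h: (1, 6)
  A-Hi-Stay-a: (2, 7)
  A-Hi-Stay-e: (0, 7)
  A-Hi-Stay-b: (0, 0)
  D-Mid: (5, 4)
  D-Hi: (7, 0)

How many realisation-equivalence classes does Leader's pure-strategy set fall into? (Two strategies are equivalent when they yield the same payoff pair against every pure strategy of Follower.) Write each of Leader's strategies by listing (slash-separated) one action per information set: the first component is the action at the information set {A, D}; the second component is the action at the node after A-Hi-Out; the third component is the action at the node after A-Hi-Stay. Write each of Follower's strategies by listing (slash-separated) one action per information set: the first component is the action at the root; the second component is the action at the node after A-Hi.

7

Leader has 12 pure strategies: Mid/k/a, Mid/k/e, Mid/k/b, Mid/h/a, Mid/h/e, Mid/h/b, Hi/k/a, Hi/k/e, Hi/k/b, Hi/h/a, Hi/h/e, Hi/h/b. Columns: C/Out, C/Stay, A/Out, A/Stay, D/Out, D/Stay.
{Mid/k/a, Mid/k/e, Mid/k/b, Mid/h/a, Mid/h/e, Mid/h/b} → row (8,1) (8,1) (3,4) (3,4) (5,4) (5,4)
{Hi/k/a} → row (8,1) (8,1) (6,2) (2,7) (7,0) (7,0)
{Hi/k/e} → row (8,1) (8,1) (6,2) (0,7) (7,0) (7,0)
{Hi/k/b} → row (8,1) (8,1) (6,2) (0,0) (7,0) (7,0)
{Hi/h/a} → row (8,1) (8,1) (1,6) (2,7) (7,0) (7,0)
{Hi/h/e} → row (8,1) (8,1) (1,6) (0,7) (7,0) (7,0)
{Hi/h/b} → row (8,1) (8,1) (1,6) (0,0) (7,0) (7,0)
That's 7 distinct rows out of 12 strategies.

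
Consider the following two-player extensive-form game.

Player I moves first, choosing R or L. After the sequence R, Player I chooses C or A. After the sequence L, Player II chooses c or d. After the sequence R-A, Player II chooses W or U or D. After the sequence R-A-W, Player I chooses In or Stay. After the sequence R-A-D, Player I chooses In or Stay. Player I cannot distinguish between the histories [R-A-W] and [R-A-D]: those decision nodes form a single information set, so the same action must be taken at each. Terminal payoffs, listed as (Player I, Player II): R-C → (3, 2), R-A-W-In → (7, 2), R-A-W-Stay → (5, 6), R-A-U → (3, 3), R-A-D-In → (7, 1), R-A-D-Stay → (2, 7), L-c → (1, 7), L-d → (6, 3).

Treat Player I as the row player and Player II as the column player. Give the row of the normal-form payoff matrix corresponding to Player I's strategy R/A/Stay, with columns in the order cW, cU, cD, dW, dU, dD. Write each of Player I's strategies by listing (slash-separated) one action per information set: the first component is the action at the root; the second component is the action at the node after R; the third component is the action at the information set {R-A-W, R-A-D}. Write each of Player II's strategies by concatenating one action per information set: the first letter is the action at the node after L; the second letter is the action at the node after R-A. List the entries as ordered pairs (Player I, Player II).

vs cW: Player I plays R → Player I plays A at [R] → Player II plays W at [R-A] → Player I plays Stay at [R-A-W] → (5, 6)
vs cU: Player I plays R → Player I plays A at [R] → Player II plays U at [R-A] → (3, 3)
vs cD: Player I plays R → Player I plays A at [R] → Player II plays D at [R-A] → Player I plays Stay at [R-A-D] → (2, 7)
vs dW: Player I plays R → Player I plays A at [R] → Player II plays W at [R-A] → Player I plays Stay at [R-A-W] → (5, 6)
vs dU: Player I plays R → Player I plays A at [R] → Player II plays U at [R-A] → (3, 3)
vs dD: Player I plays R → Player I plays A at [R] → Player II plays D at [R-A] → Player I plays Stay at [R-A-D] → (2, 7)

(5,6) (3,3) (2,7) (5,6) (3,3) (2,7)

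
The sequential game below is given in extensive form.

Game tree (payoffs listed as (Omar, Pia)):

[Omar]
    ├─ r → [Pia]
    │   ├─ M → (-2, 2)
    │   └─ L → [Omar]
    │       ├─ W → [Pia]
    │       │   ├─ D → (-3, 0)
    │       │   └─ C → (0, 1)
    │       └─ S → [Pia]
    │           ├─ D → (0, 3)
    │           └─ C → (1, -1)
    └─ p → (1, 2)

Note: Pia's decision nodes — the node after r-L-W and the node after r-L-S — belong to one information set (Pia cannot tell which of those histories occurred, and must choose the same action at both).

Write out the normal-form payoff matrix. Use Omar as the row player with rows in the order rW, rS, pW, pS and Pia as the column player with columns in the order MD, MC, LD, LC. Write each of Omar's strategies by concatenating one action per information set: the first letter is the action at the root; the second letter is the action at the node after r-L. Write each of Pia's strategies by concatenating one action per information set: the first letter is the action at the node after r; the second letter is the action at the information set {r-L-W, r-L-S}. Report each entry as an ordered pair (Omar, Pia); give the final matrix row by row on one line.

rW: (-2,2) (-2,2) (-3,0) (0,1) | rS: (-2,2) (-2,2) (0,3) (1,-1) | pW: (1,2) (1,2) (1,2) (1,2) | pS: (1,2) (1,2) (1,2) (1,2)

Row rW: MD→(-2,2), MC→(-2,2), LD→(-3,0), LC→(0,1)
Row rS: MD→(-2,2), MC→(-2,2), LD→(0,3), LC→(1,-1)
Row pW: MD→(1,2), MC→(1,2), LD→(1,2), LC→(1,2)
Row pS: MD→(1,2), MC→(1,2), LD→(1,2), LC→(1,2)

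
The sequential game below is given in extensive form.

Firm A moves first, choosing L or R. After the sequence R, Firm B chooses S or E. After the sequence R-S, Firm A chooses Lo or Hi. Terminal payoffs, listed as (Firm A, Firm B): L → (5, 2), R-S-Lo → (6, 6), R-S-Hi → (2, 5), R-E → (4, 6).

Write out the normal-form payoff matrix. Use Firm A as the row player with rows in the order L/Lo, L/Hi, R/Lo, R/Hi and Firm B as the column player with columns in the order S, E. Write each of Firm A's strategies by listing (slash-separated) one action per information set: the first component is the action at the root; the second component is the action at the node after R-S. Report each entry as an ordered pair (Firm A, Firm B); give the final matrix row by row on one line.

            S        E
L/Lo    (5,2)    (5,2)
L/Hi    (5,2)    (5,2)
R/Lo    (6,6)    (4,6)
R/Hi    (2,5)    (4,6)

L/Lo: (5,2) (5,2) | L/Hi: (5,2) (5,2) | R/Lo: (6,6) (4,6) | R/Hi: (2,5) (4,6)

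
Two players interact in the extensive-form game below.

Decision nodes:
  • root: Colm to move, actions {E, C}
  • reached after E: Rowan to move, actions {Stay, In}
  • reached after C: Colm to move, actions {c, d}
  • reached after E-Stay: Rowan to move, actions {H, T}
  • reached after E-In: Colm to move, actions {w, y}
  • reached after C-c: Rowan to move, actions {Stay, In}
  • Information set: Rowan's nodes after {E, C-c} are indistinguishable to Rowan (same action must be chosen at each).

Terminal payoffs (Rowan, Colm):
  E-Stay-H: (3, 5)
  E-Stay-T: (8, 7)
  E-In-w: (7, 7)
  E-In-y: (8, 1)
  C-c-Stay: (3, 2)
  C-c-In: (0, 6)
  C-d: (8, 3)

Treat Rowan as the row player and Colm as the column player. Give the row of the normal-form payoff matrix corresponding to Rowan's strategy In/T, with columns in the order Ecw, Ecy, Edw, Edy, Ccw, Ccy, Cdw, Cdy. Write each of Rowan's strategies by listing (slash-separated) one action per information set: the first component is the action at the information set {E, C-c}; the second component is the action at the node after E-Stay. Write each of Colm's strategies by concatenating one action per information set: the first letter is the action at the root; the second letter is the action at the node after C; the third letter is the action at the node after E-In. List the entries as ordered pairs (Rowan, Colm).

(7,7) (8,1) (7,7) (8,1) (0,6) (0,6) (8,3) (8,3)

vs Ecw: Colm plays E → Rowan plays In at [E] → Colm plays w at [E-In] → (7, 7)
vs Ecy: Colm plays E → Rowan plays In at [E] → Colm plays y at [E-In] → (8, 1)
vs Edw: Colm plays E → Rowan plays In at [E] → Colm plays w at [E-In] → (7, 7)
vs Edy: Colm plays E → Rowan plays In at [E] → Colm plays y at [E-In] → (8, 1)
vs Ccw: Colm plays C → Colm plays c at [C] → Rowan plays In at [C-c] → (0, 6)
vs Ccy: Colm plays C → Colm plays c at [C] → Rowan plays In at [C-c] → (0, 6)
vs Cdw: Colm plays C → Colm plays d at [C] → (8, 3)
vs Cdy: Colm plays C → Colm plays d at [C] → (8, 3)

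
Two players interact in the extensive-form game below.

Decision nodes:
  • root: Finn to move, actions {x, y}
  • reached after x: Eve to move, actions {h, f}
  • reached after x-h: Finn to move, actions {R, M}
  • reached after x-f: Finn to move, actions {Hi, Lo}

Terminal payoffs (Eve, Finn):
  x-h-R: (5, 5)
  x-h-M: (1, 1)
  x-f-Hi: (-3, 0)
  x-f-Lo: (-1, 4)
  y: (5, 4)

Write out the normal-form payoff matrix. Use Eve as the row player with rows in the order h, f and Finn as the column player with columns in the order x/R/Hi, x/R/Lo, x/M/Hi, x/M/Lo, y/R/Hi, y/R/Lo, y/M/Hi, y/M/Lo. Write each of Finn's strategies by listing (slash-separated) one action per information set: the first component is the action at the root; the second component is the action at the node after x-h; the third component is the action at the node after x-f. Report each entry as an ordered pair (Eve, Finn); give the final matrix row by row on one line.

       x/R/Hi   x/R/Lo   x/M/Hi   x/M/Lo   y/R/Hi   y/R/Lo   y/M/Hi   y/M/Lo
   h    (5,5)    (5,5)    (1,1)    (1,1)    (5,4)    (5,4)    (5,4)    (5,4)
   f   (-3,0)   (-1,4)   (-3,0)   (-1,4)    (5,4)    (5,4)    (5,4)    (5,4)

h: (5,5) (5,5) (1,1) (1,1) (5,4) (5,4) (5,4) (5,4) | f: (-3,0) (-1,4) (-3,0) (-1,4) (5,4) (5,4) (5,4) (5,4)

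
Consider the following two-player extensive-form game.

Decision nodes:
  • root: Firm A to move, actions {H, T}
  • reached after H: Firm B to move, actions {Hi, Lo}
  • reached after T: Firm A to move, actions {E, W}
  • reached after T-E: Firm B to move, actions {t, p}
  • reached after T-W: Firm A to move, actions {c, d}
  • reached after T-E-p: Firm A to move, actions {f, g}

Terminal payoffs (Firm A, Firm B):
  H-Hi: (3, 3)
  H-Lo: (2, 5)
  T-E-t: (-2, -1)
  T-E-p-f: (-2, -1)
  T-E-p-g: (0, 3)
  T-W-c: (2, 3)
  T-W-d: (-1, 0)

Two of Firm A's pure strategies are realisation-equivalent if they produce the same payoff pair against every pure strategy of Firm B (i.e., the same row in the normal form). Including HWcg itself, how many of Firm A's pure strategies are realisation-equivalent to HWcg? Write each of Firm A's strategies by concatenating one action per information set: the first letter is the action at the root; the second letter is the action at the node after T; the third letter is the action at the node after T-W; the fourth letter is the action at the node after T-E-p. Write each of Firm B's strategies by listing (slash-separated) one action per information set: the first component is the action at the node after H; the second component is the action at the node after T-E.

Row for HWcg (columns Hi/t, Hi/p, Lo/t, Lo/p): (3,3) (3,3) (2,5) (2,5).
Under HWcg, Firm A's choice at the node after T and at the node after T-W and at the node after T-E-p can never be reached regardless of what Firm B does, so varying those choices leaves every outcome unchanged.
Holding the reachable choices fixed and varying the unreachable ones freely already gives 2 × 2 × 2 = 8 equivalent strategies.
No other strategy reproduces this row, so those 8 are the full class: HEcf, HEcg, HEdf, HEdg, HWcf, HWcg, HWdf, HWdg.

8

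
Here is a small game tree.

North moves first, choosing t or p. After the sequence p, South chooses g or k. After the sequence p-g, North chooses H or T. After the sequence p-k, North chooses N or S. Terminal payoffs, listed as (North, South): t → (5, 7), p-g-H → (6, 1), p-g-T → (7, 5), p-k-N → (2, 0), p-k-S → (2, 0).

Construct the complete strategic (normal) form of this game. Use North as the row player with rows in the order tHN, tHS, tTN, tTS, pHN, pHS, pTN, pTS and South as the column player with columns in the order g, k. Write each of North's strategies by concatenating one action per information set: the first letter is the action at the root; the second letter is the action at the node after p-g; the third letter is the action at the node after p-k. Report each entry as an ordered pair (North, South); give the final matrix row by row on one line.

tHN: (5,7) (5,7) | tHS: (5,7) (5,7) | tTN: (5,7) (5,7) | tTS: (5,7) (5,7) | pHN: (6,1) (2,0) | pHS: (6,1) (2,0) | pTN: (7,5) (2,0) | pTS: (7,5) (2,0)

Row tHN: g→(5,7), k→(5,7)
Row tHS: g→(5,7), k→(5,7)
Row tTN: g→(5,7), k→(5,7)
Row tTS: g→(5,7), k→(5,7)
Row pHN: g→(6,1), k→(2,0)
Row pHS: g→(6,1), k→(2,0)
Row pTN: g→(7,5), k→(2,0)
Row pTS: g→(7,5), k→(2,0)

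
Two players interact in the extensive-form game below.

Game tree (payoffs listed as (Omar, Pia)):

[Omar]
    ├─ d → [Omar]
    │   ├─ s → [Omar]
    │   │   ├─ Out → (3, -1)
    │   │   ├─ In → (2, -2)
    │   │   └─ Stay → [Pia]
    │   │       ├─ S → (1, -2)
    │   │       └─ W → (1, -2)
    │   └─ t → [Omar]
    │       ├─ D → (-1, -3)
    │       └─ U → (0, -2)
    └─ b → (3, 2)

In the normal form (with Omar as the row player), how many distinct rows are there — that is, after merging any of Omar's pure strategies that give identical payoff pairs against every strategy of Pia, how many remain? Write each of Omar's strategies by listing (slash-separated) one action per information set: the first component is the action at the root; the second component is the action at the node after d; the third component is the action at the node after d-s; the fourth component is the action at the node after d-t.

Omar has 24 pure strategies: d/s/Out/D, d/s/Out/U, d/s/In/D, d/s/In/U, d/s/Stay/D, d/s/Stay/U, d/t/Out/D, d/t/Out/U, d/t/In/D, d/t/In/U, d/t/Stay/D, d/t/Stay/U, b/s/Out/D, b/s/Out/U, b/s/In/D, b/s/In/U, b/s/Stay/D, b/s/Stay/U, b/t/Out/D, b/t/Out/U, b/t/In/D, b/t/In/U, b/t/Stay/D, b/t/Stay/U. Columns: S, W.
{d/s/Out/D, d/s/Out/U} → row (3,-1) (3,-1)
{d/s/In/D, d/s/In/U} → row (2,-2) (2,-2)
{d/s/Stay/D, d/s/Stay/U} → row (1,-2) (1,-2)
{d/t/Out/D, d/t/In/D, d/t/Stay/D} → row (-1,-3) (-1,-3)
{d/t/Out/U, d/t/In/U, d/t/Stay/U} → row (0,-2) (0,-2)
{b/s/Out/D, b/s/Out/U, b/s/In/D, b/s/In/U, b/s/Stay/D, b/s/Stay/U, b/t/Out/D, b/t/Out/U, b/t/In/D, b/t/In/U, b/t/Stay/D, b/t/Stay/U} → row (3,2) (3,2)
That's 6 distinct rows out of 24 strategies.

6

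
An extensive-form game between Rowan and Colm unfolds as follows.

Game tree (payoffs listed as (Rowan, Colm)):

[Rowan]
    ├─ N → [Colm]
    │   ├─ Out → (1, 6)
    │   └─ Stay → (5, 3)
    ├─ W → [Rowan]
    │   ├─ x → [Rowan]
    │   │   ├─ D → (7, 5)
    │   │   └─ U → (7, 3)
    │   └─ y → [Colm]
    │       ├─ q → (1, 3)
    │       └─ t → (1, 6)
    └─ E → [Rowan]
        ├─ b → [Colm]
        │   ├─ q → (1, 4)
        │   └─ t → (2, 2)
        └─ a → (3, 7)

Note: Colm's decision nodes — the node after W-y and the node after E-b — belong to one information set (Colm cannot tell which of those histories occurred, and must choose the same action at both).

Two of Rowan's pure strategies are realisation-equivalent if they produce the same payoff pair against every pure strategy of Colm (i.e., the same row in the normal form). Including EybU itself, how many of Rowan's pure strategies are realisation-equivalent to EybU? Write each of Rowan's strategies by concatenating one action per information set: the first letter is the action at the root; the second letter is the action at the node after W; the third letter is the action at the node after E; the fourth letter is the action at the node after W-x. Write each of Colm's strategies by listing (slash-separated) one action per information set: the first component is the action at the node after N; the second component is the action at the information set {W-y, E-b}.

Row for EybU (columns Out/q, Out/t, Stay/q, Stay/t): (1,4) (2,2) (1,4) (2,2).
Under EybU, Rowan's choice at the node after W and at the node after W-x can never be reached regardless of what Colm does, so varying those choices leaves every outcome unchanged.
Holding the reachable choices fixed and varying the unreachable ones freely already gives 2 × 2 = 4 equivalent strategies.
No other strategy reproduces this row, so those 4 are the full class: ExbD, ExbU, EybD, EybU.

4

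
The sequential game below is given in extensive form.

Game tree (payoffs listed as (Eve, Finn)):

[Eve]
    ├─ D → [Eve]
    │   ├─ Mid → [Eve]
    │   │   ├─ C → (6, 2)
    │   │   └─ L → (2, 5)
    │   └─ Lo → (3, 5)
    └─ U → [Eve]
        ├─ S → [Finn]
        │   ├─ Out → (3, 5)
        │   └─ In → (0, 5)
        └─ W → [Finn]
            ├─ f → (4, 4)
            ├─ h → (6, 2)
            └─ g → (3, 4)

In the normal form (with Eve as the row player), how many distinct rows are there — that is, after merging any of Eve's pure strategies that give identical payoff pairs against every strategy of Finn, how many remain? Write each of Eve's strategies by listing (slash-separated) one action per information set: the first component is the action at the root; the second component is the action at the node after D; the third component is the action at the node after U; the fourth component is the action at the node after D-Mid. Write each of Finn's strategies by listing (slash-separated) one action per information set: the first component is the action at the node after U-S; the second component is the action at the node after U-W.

5

Eve has 16 pure strategies: D/Mid/S/C, D/Mid/S/L, D/Mid/W/C, D/Mid/W/L, D/Lo/S/C, D/Lo/S/L, D/Lo/W/C, D/Lo/W/L, U/Mid/S/C, U/Mid/S/L, U/Mid/W/C, U/Mid/W/L, U/Lo/S/C, U/Lo/S/L, U/Lo/W/C, U/Lo/W/L. Columns: Out/f, Out/h, Out/g, In/f, In/h, In/g.
{D/Mid/S/C, D/Mid/W/C} → row (6,2) (6,2) (6,2) (6,2) (6,2) (6,2)
{D/Mid/S/L, D/Mid/W/L} → row (2,5) (2,5) (2,5) (2,5) (2,5) (2,5)
{D/Lo/S/C, D/Lo/S/L, D/Lo/W/C, D/Lo/W/L} → row (3,5) (3,5) (3,5) (3,5) (3,5) (3,5)
{U/Mid/S/C, U/Mid/S/L, U/Lo/S/C, U/Lo/S/L} → row (3,5) (3,5) (3,5) (0,5) (0,5) (0,5)
{U/Mid/W/C, U/Mid/W/L, U/Lo/W/C, U/Lo/W/L} → row (4,4) (6,2) (3,4) (4,4) (6,2) (3,4)
That's 5 distinct rows out of 16 strategies.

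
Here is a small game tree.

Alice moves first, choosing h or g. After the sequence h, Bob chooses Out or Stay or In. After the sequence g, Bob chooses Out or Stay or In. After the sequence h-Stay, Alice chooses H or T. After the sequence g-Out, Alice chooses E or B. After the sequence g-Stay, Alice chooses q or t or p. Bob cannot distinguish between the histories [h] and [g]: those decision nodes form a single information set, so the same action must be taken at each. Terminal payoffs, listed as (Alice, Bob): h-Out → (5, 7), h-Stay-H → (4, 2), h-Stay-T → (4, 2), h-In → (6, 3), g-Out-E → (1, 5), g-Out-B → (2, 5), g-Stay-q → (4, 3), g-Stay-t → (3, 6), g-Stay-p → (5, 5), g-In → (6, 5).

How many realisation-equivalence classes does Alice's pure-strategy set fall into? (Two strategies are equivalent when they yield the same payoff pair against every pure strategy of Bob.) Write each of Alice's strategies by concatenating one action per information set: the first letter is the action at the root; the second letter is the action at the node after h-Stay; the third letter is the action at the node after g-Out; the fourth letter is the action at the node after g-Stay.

Alice has 24 pure strategies: hHEq, hHEt, hHEp, hHBq, hHBt, hHBp, hTEq, hTEt, hTEp, hTBq, hTBt, hTBp, gHEq, gHEt, gHEp, gHBq, gHBt, gHBp, gTEq, gTEt, gTEp, gTBq, gTBt, gTBp. Columns: Out, Stay, In.
{hHEq, hHEt, hHEp, hHBq, hHBt, hHBp, hTEq, hTEt, hTEp, hTBq, hTBt, hTBp} → row (5,7) (4,2) (6,3)
{gHEq, gTEq} → row (1,5) (4,3) (6,5)
{gHEt, gTEt} → row (1,5) (3,6) (6,5)
{gHEp, gTEp} → row (1,5) (5,5) (6,5)
{gHBq, gTBq} → row (2,5) (4,3) (6,5)
{gHBt, gTBt} → row (2,5) (3,6) (6,5)
{gHBp, gTBp} → row (2,5) (5,5) (6,5)
That's 7 distinct rows out of 24 strategies.

7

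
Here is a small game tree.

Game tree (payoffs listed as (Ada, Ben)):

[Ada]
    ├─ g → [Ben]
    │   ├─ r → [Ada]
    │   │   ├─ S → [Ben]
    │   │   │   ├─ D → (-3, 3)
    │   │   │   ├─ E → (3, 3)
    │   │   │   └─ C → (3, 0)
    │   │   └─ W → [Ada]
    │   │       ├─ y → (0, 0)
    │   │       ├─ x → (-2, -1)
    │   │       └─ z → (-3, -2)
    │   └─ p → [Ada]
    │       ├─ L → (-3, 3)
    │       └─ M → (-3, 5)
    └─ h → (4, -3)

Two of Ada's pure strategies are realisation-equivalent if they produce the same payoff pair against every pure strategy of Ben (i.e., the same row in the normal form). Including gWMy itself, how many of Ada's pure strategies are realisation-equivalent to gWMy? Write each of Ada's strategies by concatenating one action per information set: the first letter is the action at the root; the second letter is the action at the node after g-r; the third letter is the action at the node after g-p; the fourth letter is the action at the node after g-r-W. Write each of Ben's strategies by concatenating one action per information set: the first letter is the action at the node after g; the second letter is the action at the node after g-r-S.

1

Row for gWMy (columns rD, rE, rC, pD, pE, pC): (0,0) (0,0) (0,0) (-3,5) (-3,5) (-3,5).
Every one of Ada's information sets is on the play path for some reply by Ben when Ada follows gWMy.
Changing the action at any of them therefore changes at least one column, so only gWMy itself gives this row.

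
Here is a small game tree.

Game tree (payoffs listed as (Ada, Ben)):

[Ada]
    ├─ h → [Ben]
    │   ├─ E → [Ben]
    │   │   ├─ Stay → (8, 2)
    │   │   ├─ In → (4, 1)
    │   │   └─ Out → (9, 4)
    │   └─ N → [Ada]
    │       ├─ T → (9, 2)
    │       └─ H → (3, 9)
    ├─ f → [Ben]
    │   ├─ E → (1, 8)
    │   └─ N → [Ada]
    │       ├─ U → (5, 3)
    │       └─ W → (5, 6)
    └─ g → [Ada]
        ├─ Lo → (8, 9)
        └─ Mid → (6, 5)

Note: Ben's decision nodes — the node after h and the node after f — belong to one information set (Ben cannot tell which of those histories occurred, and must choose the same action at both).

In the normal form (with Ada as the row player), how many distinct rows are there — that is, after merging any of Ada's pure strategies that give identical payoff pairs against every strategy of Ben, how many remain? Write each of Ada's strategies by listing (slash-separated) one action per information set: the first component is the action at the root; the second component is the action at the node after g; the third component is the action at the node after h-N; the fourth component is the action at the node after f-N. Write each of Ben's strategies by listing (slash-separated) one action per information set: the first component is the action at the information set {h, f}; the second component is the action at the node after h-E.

6

Ada has 24 pure strategies: h/Lo/T/U, h/Lo/T/W, h/Lo/H/U, h/Lo/H/W, h/Mid/T/U, h/Mid/T/W, h/Mid/H/U, h/Mid/H/W, f/Lo/T/U, f/Lo/T/W, f/Lo/H/U, f/Lo/H/W, f/Mid/T/U, f/Mid/T/W, f/Mid/H/U, f/Mid/H/W, g/Lo/T/U, g/Lo/T/W, g/Lo/H/U, g/Lo/H/W, g/Mid/T/U, g/Mid/T/W, g/Mid/H/U, g/Mid/H/W. Columns: E/Stay, E/In, E/Out, N/Stay, N/In, N/Out.
{h/Lo/T/U, h/Lo/T/W, h/Mid/T/U, h/Mid/T/W} → row (8,2) (4,1) (9,4) (9,2) (9,2) (9,2)
{h/Lo/H/U, h/Lo/H/W, h/Mid/H/U, h/Mid/H/W} → row (8,2) (4,1) (9,4) (3,9) (3,9) (3,9)
{f/Lo/T/U, f/Lo/H/U, f/Mid/T/U, f/Mid/H/U} → row (1,8) (1,8) (1,8) (5,3) (5,3) (5,3)
{f/Lo/T/W, f/Lo/H/W, f/Mid/T/W, f/Mid/H/W} → row (1,8) (1,8) (1,8) (5,6) (5,6) (5,6)
{g/Lo/T/U, g/Lo/T/W, g/Lo/H/U, g/Lo/H/W} → row (8,9) (8,9) (8,9) (8,9) (8,9) (8,9)
{g/Mid/T/U, g/Mid/T/W, g/Mid/H/U, g/Mid/H/W} → row (6,5) (6,5) (6,5) (6,5) (6,5) (6,5)
That's 6 distinct rows out of 24 strategies.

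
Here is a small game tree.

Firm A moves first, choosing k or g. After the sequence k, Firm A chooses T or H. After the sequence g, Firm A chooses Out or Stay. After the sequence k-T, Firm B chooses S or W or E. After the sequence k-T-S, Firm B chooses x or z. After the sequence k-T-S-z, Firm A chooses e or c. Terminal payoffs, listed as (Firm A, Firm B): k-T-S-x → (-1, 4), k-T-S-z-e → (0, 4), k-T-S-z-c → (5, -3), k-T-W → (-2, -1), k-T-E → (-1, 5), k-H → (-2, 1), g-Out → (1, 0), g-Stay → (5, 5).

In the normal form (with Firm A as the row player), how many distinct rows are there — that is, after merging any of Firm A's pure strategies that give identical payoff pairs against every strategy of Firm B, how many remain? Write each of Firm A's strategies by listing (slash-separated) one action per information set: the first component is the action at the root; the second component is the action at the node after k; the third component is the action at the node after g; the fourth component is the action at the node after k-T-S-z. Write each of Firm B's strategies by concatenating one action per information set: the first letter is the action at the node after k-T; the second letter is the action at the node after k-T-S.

5

Firm A has 16 pure strategies: k/T/Out/e, k/T/Out/c, k/T/Stay/e, k/T/Stay/c, k/H/Out/e, k/H/Out/c, k/H/Stay/e, k/H/Stay/c, g/T/Out/e, g/T/Out/c, g/T/Stay/e, g/T/Stay/c, g/H/Out/e, g/H/Out/c, g/H/Stay/e, g/H/Stay/c. Columns: Sx, Sz, Wx, Wz, Ex, Ez.
{k/T/Out/e, k/T/Stay/e} → row (-1,4) (0,4) (-2,-1) (-2,-1) (-1,5) (-1,5)
{k/T/Out/c, k/T/Stay/c} → row (-1,4) (5,-3) (-2,-1) (-2,-1) (-1,5) (-1,5)
{k/H/Out/e, k/H/Out/c, k/H/Stay/e, k/H/Stay/c} → row (-2,1) (-2,1) (-2,1) (-2,1) (-2,1) (-2,1)
{g/T/Out/e, g/T/Out/c, g/H/Out/e, g/H/Out/c} → row (1,0) (1,0) (1,0) (1,0) (1,0) (1,0)
{g/T/Stay/e, g/T/Stay/c, g/H/Stay/e, g/H/Stay/c} → row (5,5) (5,5) (5,5) (5,5) (5,5) (5,5)
That's 5 distinct rows out of 16 strategies.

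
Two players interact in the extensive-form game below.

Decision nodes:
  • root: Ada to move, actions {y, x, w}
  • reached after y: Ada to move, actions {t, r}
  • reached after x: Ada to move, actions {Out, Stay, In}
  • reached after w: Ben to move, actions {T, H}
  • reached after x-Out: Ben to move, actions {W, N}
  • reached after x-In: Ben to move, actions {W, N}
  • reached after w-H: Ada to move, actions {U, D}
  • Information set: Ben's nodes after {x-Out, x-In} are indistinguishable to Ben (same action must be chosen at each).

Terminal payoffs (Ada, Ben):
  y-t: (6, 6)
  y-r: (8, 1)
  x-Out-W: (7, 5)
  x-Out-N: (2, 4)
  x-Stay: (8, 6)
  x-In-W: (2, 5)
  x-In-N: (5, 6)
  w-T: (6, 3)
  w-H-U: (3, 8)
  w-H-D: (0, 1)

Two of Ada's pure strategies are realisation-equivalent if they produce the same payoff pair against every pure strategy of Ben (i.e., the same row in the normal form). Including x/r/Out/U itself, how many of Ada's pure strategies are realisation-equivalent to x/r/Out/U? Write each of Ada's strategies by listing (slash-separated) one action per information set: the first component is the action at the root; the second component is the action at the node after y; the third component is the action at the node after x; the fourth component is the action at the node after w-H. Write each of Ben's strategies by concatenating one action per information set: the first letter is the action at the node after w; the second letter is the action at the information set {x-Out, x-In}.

Row for x/r/Out/U (columns TW, TN, HW, HN): (7,5) (2,4) (7,5) (2,4).
Under x/r/Out/U, Ada's choice at the node after y and at the node after w-H can never be reached regardless of what Ben does, so varying those choices leaves every outcome unchanged.
Holding the reachable choices fixed and varying the unreachable ones freely already gives 2 × 2 = 4 equivalent strategies.
No other strategy reproduces this row, so those 4 are the full class: x/t/Out/U, x/t/Out/D, x/r/Out/U, x/r/Out/D.

4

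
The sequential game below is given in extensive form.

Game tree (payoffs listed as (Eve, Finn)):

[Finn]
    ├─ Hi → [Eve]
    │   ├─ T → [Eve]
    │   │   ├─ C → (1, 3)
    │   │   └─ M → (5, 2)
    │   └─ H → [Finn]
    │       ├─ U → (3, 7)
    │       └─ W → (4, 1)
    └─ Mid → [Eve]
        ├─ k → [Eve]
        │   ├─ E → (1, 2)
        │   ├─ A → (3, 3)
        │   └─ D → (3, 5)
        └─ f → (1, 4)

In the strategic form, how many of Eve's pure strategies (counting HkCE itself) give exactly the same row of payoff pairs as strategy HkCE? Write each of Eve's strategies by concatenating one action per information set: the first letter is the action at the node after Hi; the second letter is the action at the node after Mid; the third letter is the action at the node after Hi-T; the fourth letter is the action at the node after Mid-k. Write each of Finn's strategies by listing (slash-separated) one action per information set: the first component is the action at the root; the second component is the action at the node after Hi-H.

2

Row for HkCE (columns Hi/U, Hi/W, Mid/U, Mid/W): (3,7) (4,1) (1,2) (1,2).
Under HkCE, Eve's choice at the node after Hi-T can never be reached regardless of what Finn does, so varying those choices leaves every outcome unchanged.
Holding the reachable choices fixed and varying the unreachable one freely already gives 2 equivalent strategies.
No other strategy reproduces this row, so those 2 are the full class: HkCE, HkME.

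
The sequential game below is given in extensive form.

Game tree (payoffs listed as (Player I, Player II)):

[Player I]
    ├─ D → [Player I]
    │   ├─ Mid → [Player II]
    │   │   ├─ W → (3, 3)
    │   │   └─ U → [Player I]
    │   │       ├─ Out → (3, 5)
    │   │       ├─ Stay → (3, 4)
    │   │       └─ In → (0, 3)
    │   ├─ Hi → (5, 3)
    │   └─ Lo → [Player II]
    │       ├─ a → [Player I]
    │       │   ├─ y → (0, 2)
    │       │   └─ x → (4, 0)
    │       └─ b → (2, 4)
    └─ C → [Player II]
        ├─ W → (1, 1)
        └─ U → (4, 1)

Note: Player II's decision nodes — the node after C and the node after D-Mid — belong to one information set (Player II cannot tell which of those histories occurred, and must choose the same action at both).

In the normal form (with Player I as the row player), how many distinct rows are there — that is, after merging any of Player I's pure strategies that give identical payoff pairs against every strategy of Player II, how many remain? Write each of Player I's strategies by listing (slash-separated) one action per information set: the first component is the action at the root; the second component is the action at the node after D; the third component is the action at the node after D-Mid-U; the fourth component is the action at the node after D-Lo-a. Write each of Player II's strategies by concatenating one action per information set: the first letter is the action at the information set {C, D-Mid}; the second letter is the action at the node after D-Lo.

7

Player I has 36 pure strategies: D/Mid/Out/y, D/Mid/Out/x, D/Mid/Stay/y, D/Mid/Stay/x, D/Mid/In/y, D/Mid/In/x, D/Hi/Out/y, D/Hi/Out/x, D/Hi/Stay/y, D/Hi/Stay/x, D/Hi/In/y, D/Hi/In/x, D/Lo/Out/y, D/Lo/Out/x, D/Lo/Stay/y, D/Lo/Stay/x, D/Lo/In/y, D/Lo/In/x, C/Mid/Out/y, C/Mid/Out/x, C/Mid/Stay/y, C/Mid/Stay/x, C/Mid/In/y, C/Mid/In/x, C/Hi/Out/y, C/Hi/Out/x, C/Hi/Stay/y, C/Hi/Stay/x, C/Hi/In/y, C/Hi/In/x, C/Lo/Out/y, C/Lo/Out/x, C/Lo/Stay/y, C/Lo/Stay/x, C/Lo/In/y, C/Lo/In/x. Columns: Wa, Wb, Ua, Ub.
{D/Mid/Out/y, D/Mid/Out/x} → row (3,3) (3,3) (3,5) (3,5)
{D/Mid/Stay/y, D/Mid/Stay/x} → row (3,3) (3,3) (3,4) (3,4)
{D/Mid/In/y, D/Mid/In/x} → row (3,3) (3,3) (0,3) (0,3)
{D/Hi/Out/y, D/Hi/Out/x, D/Hi/Stay/y, D/Hi/Stay/x, D/Hi/In/y, D/Hi/In/x} → row (5,3) (5,3) (5,3) (5,3)
{D/Lo/Out/y, D/Lo/Stay/y, D/Lo/In/y} → row (0,2) (2,4) (0,2) (2,4)
{D/Lo/Out/x, D/Lo/Stay/x, D/Lo/In/x} → row (4,0) (2,4) (4,0) (2,4)
{C/Mid/Out/y, C/Mid/Out/x, C/Mid/Stay/y, C/Mid/Stay/x, C/Mid/In/y, C/Mid/In/x, C/Hi/Out/y, C/Hi/Out/x, C/Hi/Stay/y, C/Hi/Stay/x, C/Hi/In/y, C/Hi/In/x, C/Lo/Out/y, C/Lo/Out/x, C/Lo/Stay/y, C/Lo/Stay/x, C/Lo/In/y, C/Lo/In/x} → row (1,1) (1,1) (4,1) (4,1)
That's 7 distinct rows out of 36 strategies.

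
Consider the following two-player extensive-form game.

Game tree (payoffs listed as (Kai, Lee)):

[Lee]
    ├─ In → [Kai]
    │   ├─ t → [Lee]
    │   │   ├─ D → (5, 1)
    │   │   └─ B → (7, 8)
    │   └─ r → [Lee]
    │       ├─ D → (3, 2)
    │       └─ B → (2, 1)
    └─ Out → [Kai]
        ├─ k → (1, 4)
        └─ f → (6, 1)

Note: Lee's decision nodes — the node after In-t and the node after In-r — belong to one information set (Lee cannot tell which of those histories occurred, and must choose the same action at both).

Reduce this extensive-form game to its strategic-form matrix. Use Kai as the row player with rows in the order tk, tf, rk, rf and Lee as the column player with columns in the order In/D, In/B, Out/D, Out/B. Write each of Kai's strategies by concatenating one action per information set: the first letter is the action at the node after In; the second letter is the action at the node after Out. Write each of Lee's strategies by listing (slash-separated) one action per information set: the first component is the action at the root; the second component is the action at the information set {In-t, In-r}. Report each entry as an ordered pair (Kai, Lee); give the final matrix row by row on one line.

tk: (5,1) (7,8) (1,4) (1,4) | tf: (5,1) (7,8) (6,1) (6,1) | rk: (3,2) (2,1) (1,4) (1,4) | rf: (3,2) (2,1) (6,1) (6,1)

         In/D     In/B    Out/D    Out/B
  tk    (5,1)    (7,8)    (1,4)    (1,4)
  tf    (5,1)    (7,8)    (6,1)    (6,1)
  rk    (3,2)    (2,1)    (1,4)    (1,4)
  rf    (3,2)    (2,1)    (6,1)    (6,1)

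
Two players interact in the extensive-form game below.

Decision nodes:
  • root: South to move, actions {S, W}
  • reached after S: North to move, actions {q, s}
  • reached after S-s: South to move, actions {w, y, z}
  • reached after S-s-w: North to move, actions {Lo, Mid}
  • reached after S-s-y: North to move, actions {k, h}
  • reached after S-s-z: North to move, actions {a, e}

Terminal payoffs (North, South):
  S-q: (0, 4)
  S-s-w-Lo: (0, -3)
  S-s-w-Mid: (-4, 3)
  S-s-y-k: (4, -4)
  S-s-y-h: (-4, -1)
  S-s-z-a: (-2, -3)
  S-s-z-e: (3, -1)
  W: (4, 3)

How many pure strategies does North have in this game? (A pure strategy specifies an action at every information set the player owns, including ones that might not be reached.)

North owns the node after S with actions {q, s} — two choices.
North owns the node after S-s-w with actions {Lo, Mid} — two choices.
North owns the node after S-s-y with actions {k, h} — two choices.
North owns the node after S-s-z with actions {a, e} — two choices.
A pure strategy fixes one action at each information set independently, so the count is the product 2 × 2 × 2 × 2 = 16.

16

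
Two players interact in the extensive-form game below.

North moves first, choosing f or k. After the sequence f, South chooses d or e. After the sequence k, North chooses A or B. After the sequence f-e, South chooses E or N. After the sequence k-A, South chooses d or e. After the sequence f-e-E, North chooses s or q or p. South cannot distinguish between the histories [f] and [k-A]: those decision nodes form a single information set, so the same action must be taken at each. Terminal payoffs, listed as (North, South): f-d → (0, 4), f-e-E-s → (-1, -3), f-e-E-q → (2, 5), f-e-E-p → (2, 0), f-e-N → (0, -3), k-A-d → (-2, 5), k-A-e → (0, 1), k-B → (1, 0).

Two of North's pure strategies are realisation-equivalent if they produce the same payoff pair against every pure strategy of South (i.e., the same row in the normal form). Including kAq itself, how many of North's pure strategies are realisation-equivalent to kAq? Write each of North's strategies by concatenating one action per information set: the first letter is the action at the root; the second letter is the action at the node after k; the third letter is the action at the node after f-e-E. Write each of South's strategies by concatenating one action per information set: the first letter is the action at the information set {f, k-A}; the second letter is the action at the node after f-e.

3

Row for kAq (columns dE, dN, eE, eN): (-2,5) (-2,5) (0,1) (0,1).
Under kAq, North's choice at the node after f-e-E can never be reached regardless of what South does, so varying those choices leaves every outcome unchanged.
Holding the reachable choices fixed and varying the unreachable one freely already gives 3 equivalent strategies.
No other strategy reproduces this row, so those 3 are the full class: kAs, kAq, kAp.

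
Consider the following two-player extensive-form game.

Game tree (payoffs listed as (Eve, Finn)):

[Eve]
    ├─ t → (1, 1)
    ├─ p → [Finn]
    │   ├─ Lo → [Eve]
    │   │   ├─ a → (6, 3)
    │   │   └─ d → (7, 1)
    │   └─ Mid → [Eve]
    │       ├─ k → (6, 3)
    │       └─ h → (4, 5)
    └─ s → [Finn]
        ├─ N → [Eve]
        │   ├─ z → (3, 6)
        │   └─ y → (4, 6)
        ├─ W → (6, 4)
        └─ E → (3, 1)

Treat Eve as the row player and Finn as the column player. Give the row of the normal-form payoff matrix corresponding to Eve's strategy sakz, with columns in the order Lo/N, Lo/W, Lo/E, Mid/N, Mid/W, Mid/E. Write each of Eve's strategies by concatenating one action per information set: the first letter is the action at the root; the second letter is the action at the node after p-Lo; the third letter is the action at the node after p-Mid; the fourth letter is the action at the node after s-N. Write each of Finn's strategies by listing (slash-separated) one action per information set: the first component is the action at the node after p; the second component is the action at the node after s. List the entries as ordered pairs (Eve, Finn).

(3,6) (6,4) (3,1) (3,6) (6,4) (3,1)

vs Lo/N: Eve plays s → Finn plays N at [s] → Eve plays z at [s-N] → (3, 6)
vs Lo/W: Eve plays s → Finn plays W at [s] → (6, 4)
vs Lo/E: Eve plays s → Finn plays E at [s] → (3, 1)
vs Mid/N: Eve plays s → Finn plays N at [s] → Eve plays z at [s-N] → (3, 6)
vs Mid/W: Eve plays s → Finn plays W at [s] → (6, 4)
vs Mid/E: Eve plays s → Finn plays E at [s] → (3, 1)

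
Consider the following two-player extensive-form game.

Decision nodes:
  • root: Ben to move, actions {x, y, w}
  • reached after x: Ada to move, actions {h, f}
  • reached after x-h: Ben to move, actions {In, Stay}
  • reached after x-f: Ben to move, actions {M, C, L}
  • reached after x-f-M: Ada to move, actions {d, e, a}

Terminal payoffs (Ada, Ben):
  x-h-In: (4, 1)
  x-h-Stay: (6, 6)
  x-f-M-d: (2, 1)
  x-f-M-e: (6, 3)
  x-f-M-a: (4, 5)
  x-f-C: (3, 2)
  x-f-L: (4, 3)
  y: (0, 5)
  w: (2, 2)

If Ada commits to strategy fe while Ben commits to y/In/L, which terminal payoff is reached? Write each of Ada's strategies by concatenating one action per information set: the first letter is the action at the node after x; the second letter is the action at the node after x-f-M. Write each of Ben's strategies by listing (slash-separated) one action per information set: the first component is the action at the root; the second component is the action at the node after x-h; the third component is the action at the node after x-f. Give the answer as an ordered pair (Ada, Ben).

Trace the play path from the root:
  Ben plays y
→ terminal payoff (0, 5).
(Ada's choice at the node after x is never reached on this path, so it doesn't affect the outcome.)

(0, 5)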